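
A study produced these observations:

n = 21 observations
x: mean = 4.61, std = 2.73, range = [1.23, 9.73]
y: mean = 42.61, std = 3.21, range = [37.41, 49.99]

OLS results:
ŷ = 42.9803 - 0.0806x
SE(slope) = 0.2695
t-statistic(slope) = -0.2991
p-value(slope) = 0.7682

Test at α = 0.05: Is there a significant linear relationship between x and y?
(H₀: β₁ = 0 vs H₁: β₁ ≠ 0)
Fail to reject H₀: p-value = 0.7682 ≥ α = 0.05. The linear relationship is not significant at the 5% level.

Hypothesis test for the slope coefficient:

H₀: β₁ = 0 (no linear relationship)
H₁: β₁ ≠ 0 (linear relationship exists)

Test statistic: t = β̂₁ / SE(β̂₁) = -0.0806 / 0.2695 = -0.2991

The p-value (0.7682) is the probability, under H₀, of a t-statistic at least as extreme as |t| = 0.2991 (two-sided, df = n − 2 = 19).

Decision rule: reject H₀ if p-value < α.
p-value = 0.7682 ≥ α = 0.05 → fail to reject H₀.

There is not sufficient evidence at the 5% significance level to conclude that a linear relationship exists between x and y.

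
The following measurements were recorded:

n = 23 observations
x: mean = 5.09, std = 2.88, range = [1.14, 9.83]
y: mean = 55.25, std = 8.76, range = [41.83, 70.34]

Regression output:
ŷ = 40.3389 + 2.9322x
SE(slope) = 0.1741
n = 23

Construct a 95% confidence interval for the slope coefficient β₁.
The 95% CI for β₁ is (2.5701, 3.2943)

Confidence interval for the slope:

The 95% CI for β₁ is: β̂₁ ± t*(α/2, n-2) × SE(β̂₁)

Step 1: Find critical t-value
- Confidence level = 0.95
- Degrees of freedom = n - 2 = 23 - 2 = 21
- t*(α/2, 21) = 2.0796

Step 2: Calculate margin of error
Margin = 2.0796 × 0.1741 = 0.3621

Step 3: Construct interval
CI = 2.9322 ± 0.3621
CI = (2.5701, 3.2943)

Interpretation: intervals built this way capture the true β₁ in 95% of repeated samples; here the plausible range for the per-unit effect of x on y is 2.5701 to 3.2943.
The interval does not include 0, suggesting a significant linear relationship.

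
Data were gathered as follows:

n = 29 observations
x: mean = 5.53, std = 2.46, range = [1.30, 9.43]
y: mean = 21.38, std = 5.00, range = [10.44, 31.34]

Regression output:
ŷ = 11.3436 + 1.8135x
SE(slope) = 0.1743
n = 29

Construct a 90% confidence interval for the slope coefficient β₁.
The 90% CI for β₁ is (1.5166, 2.1104)

Confidence interval for the slope:

The 90% CI for β₁ is: β̂₁ ± t*(α/2, n-2) × SE(β̂₁)

Step 1: Find critical t-value
- Confidence level = 0.9
- Degrees of freedom = n - 2 = 29 - 2 = 27
- t*(α/2, 27) = 1.7033

Step 2: Calculate margin of error
Margin = 1.7033 × 0.1743 = 0.2969

Step 3: Construct interval
CI = 1.8135 ± 0.2969
CI = (1.5166, 2.1104)

Interpretation: each one-unit increase in x is associated with a change in mean y of between 1.5166 and 2.1104, with 90% confidence.
The interval does not include 0, suggesting a significant linear relationship.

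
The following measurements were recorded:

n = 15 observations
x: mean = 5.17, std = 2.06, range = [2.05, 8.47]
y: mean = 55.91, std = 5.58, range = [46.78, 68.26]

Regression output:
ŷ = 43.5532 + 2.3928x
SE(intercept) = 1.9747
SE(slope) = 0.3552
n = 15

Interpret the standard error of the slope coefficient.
SE(slope) = 0.3552 measures the uncertainty in the estimated slope. The coefficient is estimated precisely (SE/|β̂₁| = 14.8%).

What SE measures:
- The standard error quantifies the sampling variability of the coefficient estimate
- It is the estimated standard deviation of β̂₁ across hypothetical repeated samples of the same size
- Smaller SE → more precise estimate

Relative precision:
- SE / |β̂₁| = 0.3552 / 2.3928 = 14.8%
- Rule of thumb (under 20%: precise; 20% to under 50%: moderately precise; 50% or more: imprecise) → precise

Rough 95% range (±2 SE): 2.3928 ± 0.7104 → (1.6824, 3.1032).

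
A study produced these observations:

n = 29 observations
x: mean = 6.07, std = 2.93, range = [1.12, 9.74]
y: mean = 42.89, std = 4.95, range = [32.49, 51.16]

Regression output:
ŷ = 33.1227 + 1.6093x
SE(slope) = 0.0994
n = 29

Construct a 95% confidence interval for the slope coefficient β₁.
The 95% CI for β₁ is (1.4054, 1.8132)

Confidence interval for the slope:

The 95% CI for β₁ is: β̂₁ ± t*(α/2, n-2) × SE(β̂₁)

Step 1: Find critical t-value
- Confidence level = 0.95
- Degrees of freedom = n - 2 = 29 - 2 = 27
- t*(α/2, 27) = 2.0518

Step 2: Calculate margin of error
Margin = 2.0518 × 0.0994 = 0.2039

Step 3: Construct interval
CI = 1.6093 ± 0.2039
CI = (1.4054, 1.8132)

Interpretation: each one-unit increase in x is associated with a change in mean y of between 1.4054 and 1.8132, with 95% confidence.
The interval does not include 0, suggesting a significant linear relationship.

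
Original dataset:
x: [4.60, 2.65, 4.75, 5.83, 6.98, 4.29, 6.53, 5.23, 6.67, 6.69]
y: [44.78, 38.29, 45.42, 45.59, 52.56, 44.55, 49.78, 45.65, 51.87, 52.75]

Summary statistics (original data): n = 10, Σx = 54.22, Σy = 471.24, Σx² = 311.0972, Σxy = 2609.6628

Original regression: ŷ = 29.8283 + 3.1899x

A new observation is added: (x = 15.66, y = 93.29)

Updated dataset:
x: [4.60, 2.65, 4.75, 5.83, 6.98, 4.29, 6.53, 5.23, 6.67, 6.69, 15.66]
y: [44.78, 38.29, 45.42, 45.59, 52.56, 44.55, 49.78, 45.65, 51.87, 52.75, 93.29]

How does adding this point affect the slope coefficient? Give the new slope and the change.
Adding the point moves β₁ from 3.1899 to 4.3084, i.e. it increases by 1.1185 (+35.1%).

x = 15.66 lies well outside the original x-range [2.65, 6.98] (x̄ ≈ 5.42), so this observation has high leverage and can move the slope substantially.

Step 1: Update the sums with the new point (n goes from 10 to 11)
Σx  = 54.22 + 15.66 = 69.88
Σy  = 471.24 + 93.29 = 564.53
Σx² = 311.0972 + 15.66² = 311.0972 + 245.2356 = 556.3328
Σxy = 2609.6628 + 15.66×93.29 = 2609.6628 + 1460.9214 = 4070.5842

Step 2: Recompute the slope with b₁ = (nΣxy − ΣxΣy) / (nΣx² − (Σx)²)
Numerator   = 11×4070.5842 − 69.88×564.53 = 44776.4262 − 39449.3564 = 5327.0698
Denominator = 11×556.3328 − 69.88² = 6119.6608 − 4883.2144 = 1236.4464
b₁(new) = 5327.0698 / 1236.4464 = 4.3084

(Same formula on the original sums: (10×2609.6628 − 54.22×471.24) / (10×311.0972 − 54.22²) = 545.9952 / 171.1636 = 3.1899, matching the given fit.)

Step 3: Change in slope
Δβ₁ = 4.3084 − 3.1899 = +1.1185
Relative change = +1.1185 / 3.1899 × 100% = +35.1%
→ the slope increases when the point is added.

Because the point sits above the extension of the original line at a high-leverage x, it tilts the fit up.
In practice: refit with and without it and report both if conclusions differ; investigate whether it comes from the same population as the rest of the sample.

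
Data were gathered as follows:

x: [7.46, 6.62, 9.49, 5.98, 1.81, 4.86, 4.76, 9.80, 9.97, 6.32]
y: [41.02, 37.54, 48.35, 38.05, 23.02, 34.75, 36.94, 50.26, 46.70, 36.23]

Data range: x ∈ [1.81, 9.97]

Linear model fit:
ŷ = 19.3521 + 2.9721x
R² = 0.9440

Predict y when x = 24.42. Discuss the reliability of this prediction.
The equation gives ŷ = 91.9308; however x = 24.42 is 14.45 units above the observed range, so this extrapolated value should not be trusted.

Prediction calculation:
ŷ = 19.3521 + 2.9721 × 24.42
ŷ = 91.9308

Reliability:
- Data range: x ∈ [1.81, 9.97]
- Prediction point: x = 24.42 is 14.45 units above the observed range → this is EXTRAPOLATION, not interpolation

Why that matters here:
- Real relationships often flatten, saturate, or turn nonlinear at extremes
- R² describes fit only over the sampled x values; it says nothing about behaviour beyond them
- The linear relationship may not hold outside the observed range

The R² = 0.9440 only validates the fit within [1.81, 9.97]; treat ŷ = 91.9308 with caution.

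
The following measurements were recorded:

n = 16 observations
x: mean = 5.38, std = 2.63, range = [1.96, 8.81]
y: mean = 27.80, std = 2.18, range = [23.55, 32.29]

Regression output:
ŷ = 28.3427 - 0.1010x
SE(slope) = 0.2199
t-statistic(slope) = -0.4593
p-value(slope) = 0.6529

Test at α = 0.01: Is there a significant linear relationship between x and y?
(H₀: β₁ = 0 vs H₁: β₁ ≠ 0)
Fail to reject H₀: p-value = 0.6529 ≥ α = 0.01. The linear relationship is not significant at the 1% level.

Hypothesis test for the slope coefficient:

H₀: β₁ = 0 (no linear relationship)
H₁: β₁ ≠ 0 (linear relationship exists)

Test statistic: t = β̂₁ / SE(β̂₁) = -0.1010 / 0.2199 = -0.4593

With df = 14, the two-sided p-value for |t| = 0.4593 is 0.6529.

Decision rule: reject H₀ if p-value < α.
p-value = 0.6529 ≥ α = 0.01 → fail to reject H₀.

At α = 0.01 the data do not provide convincing evidence of a nonzero slope.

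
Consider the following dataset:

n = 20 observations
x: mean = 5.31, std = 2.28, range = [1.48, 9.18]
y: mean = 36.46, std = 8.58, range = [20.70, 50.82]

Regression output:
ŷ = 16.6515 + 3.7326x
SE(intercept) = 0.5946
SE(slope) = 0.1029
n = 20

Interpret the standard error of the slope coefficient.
The slope 3.7326 is pinned down to within about ±0.1029 (one SE) by these data — relative uncertainty 2.8%, i.e. precise.

SE(β̂₁) = 0.1029 says: if we drew many samples of n = 20 from the same population and refit each time, the fitted slopes would scatter with a standard deviation of roughly 0.1029 around the true β₁.

Relative precision:
- SE / |β̂₁| = 0.1029 / 3.7326 = 2.8%
- Rule of thumb (under 20%: precise; 20% to under 50%: moderately precise; 50% or more: imprecise) → precise

Link to the t-test: t = β̂₁ / SE(β̂₁) = 3.7326 / 0.1029 = 36.2741, the statistic for H₀: β₁ = 0.

What drives SE(β̂₁): more residual scatter → larger SE.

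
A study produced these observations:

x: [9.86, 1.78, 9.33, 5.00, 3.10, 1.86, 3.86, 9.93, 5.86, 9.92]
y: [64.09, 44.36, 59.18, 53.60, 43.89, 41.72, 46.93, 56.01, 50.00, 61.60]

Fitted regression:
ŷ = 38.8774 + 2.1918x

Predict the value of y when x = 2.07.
ŷ = 43.4144

To predict y for x = 2.07, substitute into the regression equation:

ŷ = 38.8774 + 2.1918 × 2.07
ŷ = 38.8774 + 4.5370
ŷ = 43.4144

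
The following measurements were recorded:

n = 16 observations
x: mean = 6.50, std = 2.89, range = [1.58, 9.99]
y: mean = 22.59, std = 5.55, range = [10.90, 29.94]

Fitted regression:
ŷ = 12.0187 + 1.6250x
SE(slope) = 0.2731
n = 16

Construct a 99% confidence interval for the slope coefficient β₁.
The 99% CI for β₁ is (0.8120, 2.4380)

Confidence interval for the slope:

The 99% CI for β₁ is: β̂₁ ± t*(α/2, n-2) × SE(β̂₁)

Step 1: Find critical t-value
- Confidence level = 0.99
- Degrees of freedom = n - 2 = 16 - 2 = 14
- t*(α/2, 14) = 2.9768

Step 2: Calculate margin of error
Margin = 2.9768 × 0.2731 = 0.8130

Step 3: Construct interval
CI = 1.6250 ± 0.8130
CI = (0.8120, 2.4380)

Interpretation: We are 99% confident that the true slope β₁ lies between 0.8120 and 2.4380.
Both endpoints are positive, so the data support a genuinely positive slope at this confidence level.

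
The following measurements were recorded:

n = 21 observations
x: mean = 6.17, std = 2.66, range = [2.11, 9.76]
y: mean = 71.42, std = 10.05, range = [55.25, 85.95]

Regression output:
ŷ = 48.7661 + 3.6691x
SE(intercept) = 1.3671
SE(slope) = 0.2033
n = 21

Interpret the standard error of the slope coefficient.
SE(β̂₁) = 0.2033 is the estimated standard deviation of the slope estimate across repeated samples; relative to β̂₁ = 3.6691 that is 5.5%, a precise estimate.

What SE measures:
- The standard error quantifies the sampling variability of the coefficient estimate
- It is the estimated standard deviation of β̂₁ across hypothetical repeated samples of the same size
- Smaller SE → more precise estimate

Relative precision:
- SE / |β̂₁| = 0.2033 / 3.6691 = 5.5%
- Rule of thumb (under 20%: precise; 20% to under 50%: moderately precise; 50% or more: imprecise) → precise

Link to the t-test: t = β̂₁ / SE(β̂₁) = 3.6691 / 0.2033 = 18.0477, the statistic for H₀: β₁ = 0.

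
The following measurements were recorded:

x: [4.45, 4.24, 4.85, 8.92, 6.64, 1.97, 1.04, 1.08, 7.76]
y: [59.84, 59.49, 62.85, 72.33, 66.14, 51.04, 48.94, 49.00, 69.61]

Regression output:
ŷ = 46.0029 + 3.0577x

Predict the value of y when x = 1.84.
ŷ = 51.6291

Plug x = 1.84 into the fitted line:

ŷ = 46.0029 + 3.0577 × 1.84
ŷ = 46.0029 + 5.6262
ŷ = 51.6291

This is the fitted mean response at that x — an individual observation would come with a wider prediction interval.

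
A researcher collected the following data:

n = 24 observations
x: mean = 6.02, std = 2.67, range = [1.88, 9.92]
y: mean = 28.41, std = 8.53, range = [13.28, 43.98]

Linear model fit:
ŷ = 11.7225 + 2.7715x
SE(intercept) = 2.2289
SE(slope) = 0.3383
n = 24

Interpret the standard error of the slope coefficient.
SE(slope) = 0.3383 measures the uncertainty in the estimated slope. The coefficient is estimated precisely (SE/|β̂₁| = 12.2%).

SE(β̂₁) = 0.3383 says: if we drew many samples of n = 24 from the same population and refit each time, the fitted slopes would scatter with a standard deviation of roughly 0.3383 around the true β₁.

Relative precision:
- SE / |β̂₁| = 0.3383 / 2.7715 = 12.2%
- Rule of thumb (under 20%: precise; 20% to under 50%: moderately precise; 50% or more: imprecise) → precise

Rough 95% range (±2 SE): 2.7715 ± 0.6766 → (2.0949, 3.4481).

What drives SE(β̂₁): larger n (here n = 24) → smaller SE.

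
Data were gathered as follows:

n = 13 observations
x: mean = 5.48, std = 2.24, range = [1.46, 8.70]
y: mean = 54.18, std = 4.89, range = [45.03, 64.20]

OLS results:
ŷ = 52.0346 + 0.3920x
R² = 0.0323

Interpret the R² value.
About 3.23% of the variability in y is accounted for by the regression on x (R² = 0.0323) — a weak linear fit.

The coefficient of determination R² is the fraction of the total variation in y that the fitted line accounts for.

Here R² = 0.0323:
- Explained: 3.23% of the variation in y
- Unexplained (residual): 100% − 3.23% = 96.77%
- Rule of thumb (below 0.3 weak; 0.3 to below 0.7 moderate; 0.7 and above strong) → weak

Equivalently, for simple linear regression R² = r², so |r| = √0.0323 ≈ 0.1797.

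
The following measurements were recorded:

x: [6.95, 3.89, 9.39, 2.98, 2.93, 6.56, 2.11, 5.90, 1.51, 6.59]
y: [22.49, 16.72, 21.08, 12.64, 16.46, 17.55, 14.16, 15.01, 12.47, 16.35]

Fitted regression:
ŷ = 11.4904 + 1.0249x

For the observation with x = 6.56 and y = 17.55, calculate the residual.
Residual = -0.6637

The residual is the difference between the actual value and the predicted value:

Residual = y - ŷ

Step 1: Calculate predicted value
ŷ = 11.4904 + 1.0249 × 6.56
ŷ = 18.2137

Step 2: Calculate residual
Residual = 17.55 - 18.2137
Residual = -0.6637

Interpretation: the model overestimates the actual value by 0.6637 at this point (negative residual → observation lies below the fitted line).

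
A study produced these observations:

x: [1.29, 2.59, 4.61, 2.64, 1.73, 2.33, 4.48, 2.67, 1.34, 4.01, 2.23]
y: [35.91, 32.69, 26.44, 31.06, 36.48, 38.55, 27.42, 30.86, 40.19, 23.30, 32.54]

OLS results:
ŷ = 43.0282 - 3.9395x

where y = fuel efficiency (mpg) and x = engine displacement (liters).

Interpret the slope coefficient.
On average, fuel efficiency is about 3.9395 mpg lower for every extra liter of engine displacement.

β₁ = -3.9395 is the change in predicted fuel efficiency (mpg) per additional liter of engine displacement.

Interpretation:
- Engine displacement up by 1 liter → predicted fuel efficiency decreases by 3.9395 mpg
- This is a linear approximation: the same per-unit change is assumed across the whole observed x range

The intercept β₀ = 43.0282 is the predicted fuel efficiency when engine displacement = 0; since the smallest observed x is 1.29, this is an extrapolation and mainly anchors the line.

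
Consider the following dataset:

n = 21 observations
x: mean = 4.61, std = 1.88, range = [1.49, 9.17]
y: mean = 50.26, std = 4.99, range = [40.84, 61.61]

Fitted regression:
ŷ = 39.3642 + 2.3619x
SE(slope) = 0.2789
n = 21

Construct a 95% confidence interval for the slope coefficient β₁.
The 95% CI for β₁ is (1.7782, 2.9456)

Confidence interval for the slope:

The 95% CI for β₁ is: β̂₁ ± t*(α/2, n-2) × SE(β̂₁)

Step 1: Find critical t-value
- Confidence level = 0.95
- Degrees of freedom = n - 2 = 21 - 2 = 19
- t*(α/2, 19) = 2.0930

Step 2: Calculate margin of error
Margin = 2.0930 × 0.2789 = 0.5837

Step 3: Construct interval
CI = 2.3619 ± 0.5837
CI = (1.7782, 2.9456)

Interpretation: each one-unit increase in x is associated with a change in mean y of between 1.7782 and 2.9456, with 95% confidence.
Both endpoints are positive, so the data support a genuinely positive slope at this confidence level.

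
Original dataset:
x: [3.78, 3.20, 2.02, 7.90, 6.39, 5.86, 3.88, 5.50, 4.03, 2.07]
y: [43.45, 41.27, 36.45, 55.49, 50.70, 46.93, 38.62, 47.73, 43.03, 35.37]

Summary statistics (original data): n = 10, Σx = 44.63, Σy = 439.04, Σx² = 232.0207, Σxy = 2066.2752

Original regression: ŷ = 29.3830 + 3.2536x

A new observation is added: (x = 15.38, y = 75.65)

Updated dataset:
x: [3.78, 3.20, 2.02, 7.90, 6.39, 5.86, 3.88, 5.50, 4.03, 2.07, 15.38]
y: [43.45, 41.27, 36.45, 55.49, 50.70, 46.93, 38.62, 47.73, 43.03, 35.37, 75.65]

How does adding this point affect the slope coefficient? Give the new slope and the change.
The slope changes from 3.2536 to 2.9883 (change of -0.2653, or -8.2%).

x = 15.38 lies well outside the original x-range [2.02, 7.90] (x̄ ≈ 4.46), so this observation has high leverage and can move the slope substantially.

Step 1: Update the sums with the new point (n goes from 10 to 11)
Σx  = 44.63 + 15.38 = 60.01
Σy  = 439.04 + 75.65 = 514.69
Σx² = 232.0207 + 15.38² = 232.0207 + 236.5444 = 468.5651
Σxy = 2066.2752 + 15.38×75.65 = 2066.2752 + 1163.4970 = 3229.7722

Step 2: Recompute the slope with b₁ = (nΣxy − ΣxΣy) / (nΣx² − (Σx)²)
Numerator   = 11×3229.7722 − 60.01×514.69 = 35527.4942 − 30886.5469 = 4640.9473
Denominator = 11×468.5651 − 60.01² = 5154.2161 − 3601.2001 = 1553.0160
b₁(new) = 4640.9473 / 1553.0160 = 2.9883

(Same formula on the original sums: (10×2066.2752 − 44.63×439.04) / (10×232.0207 − 44.63²) = 1068.3968 / 328.3701 = 3.2536, matching the given fit.)

Step 3: Change in slope
Δβ₁ = 2.9883 − 3.2536 = -0.2653
Relative change = -0.2653 / 3.2536 × 100% = -8.2%
→ the slope decreases when the point is added.

A high-leverage point only changes the slope if it is off the original line; here y = 75.65 is below the original trend, so the slope decreases.
In practice: examine leverage (hᵢ) and Cook's distance rather than deleting it automatically.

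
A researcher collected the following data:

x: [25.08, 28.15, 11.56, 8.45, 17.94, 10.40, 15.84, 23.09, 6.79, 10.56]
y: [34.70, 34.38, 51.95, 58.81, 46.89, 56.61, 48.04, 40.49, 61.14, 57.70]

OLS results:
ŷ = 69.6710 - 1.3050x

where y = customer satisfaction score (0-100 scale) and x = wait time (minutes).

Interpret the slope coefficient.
For each additional minute of wait time, predicted satisfaction score decreases by approximately 1.3050 points.

The slope β₁ = -1.3050 gives the rate at which the fitted satisfaction score changes with wait time.

Interpretation:
- Wait time up by 1 minute → predicted satisfaction score decreases by 1.3050 points
- The effect is assumed constant over the observed range of x (linearity)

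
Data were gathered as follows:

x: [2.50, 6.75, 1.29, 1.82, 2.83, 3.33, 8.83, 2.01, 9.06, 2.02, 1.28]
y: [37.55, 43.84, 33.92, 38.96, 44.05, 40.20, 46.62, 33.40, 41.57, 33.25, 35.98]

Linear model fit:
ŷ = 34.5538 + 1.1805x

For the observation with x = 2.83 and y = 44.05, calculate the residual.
Residual = 6.1554

The residual is the difference between the actual value and the predicted value:

Residual = y - ŷ

Step 1: Calculate predicted value
ŷ = 34.5538 + 1.1805 × 2.83
ŷ = 37.8946

Step 2: Calculate residual
Residual = 44.05 - 37.8946
Residual = 6.1554

The residual is positive, so the observed y = 44.05 sits above the regression line (the line underestimates it by 6.1554).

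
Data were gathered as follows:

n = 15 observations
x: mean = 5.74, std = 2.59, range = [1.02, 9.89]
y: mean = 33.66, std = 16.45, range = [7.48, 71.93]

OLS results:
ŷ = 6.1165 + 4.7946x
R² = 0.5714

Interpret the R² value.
About 57.14% of the variability in y is accounted for by the regression on x (R² = 0.5714) — a moderate linear fit.

The coefficient of determination R² is the fraction of the total variation in y that the fitted line accounts for.

Here R² = 0.5714:
- Explained: 57.14% of the variation in y
- Unexplained (residual): 100% − 57.14% = 42.86%
- Rule of thumb (below 0.3 weak; 0.3 to below 0.7 moderate; 0.7 and above strong) → moderate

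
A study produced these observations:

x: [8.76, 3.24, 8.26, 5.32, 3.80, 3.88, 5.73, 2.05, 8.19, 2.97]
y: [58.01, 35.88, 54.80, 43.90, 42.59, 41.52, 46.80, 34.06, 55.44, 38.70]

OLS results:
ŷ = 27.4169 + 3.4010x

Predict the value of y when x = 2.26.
ŷ = 35.1032

x = 2.26 lies inside the observed range [2.05, 8.76], so the fitted equation applies directly:

ŷ = 27.4169 + 3.4010 × 2.26
ŷ = 27.4169 + 7.6863
ŷ = 35.1032

This is a point prediction; actual observations scatter around it by roughly the residual standard deviation.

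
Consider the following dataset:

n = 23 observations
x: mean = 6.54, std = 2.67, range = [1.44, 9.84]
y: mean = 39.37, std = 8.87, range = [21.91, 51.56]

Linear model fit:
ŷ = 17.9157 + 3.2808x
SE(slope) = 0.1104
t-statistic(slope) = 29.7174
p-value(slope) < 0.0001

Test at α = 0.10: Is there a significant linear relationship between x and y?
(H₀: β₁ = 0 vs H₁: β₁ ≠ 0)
p-value < 0.0001 < α = 0.10, so we reject H₀. The relationship is significant.

Hypothesis test for the slope coefficient:

H₀: β₁ = 0 (no linear relationship)
H₁: β₁ ≠ 0 (linear relationship exists)

Test statistic: t = β̂₁ / SE(β̂₁) = 3.2808 / 0.1104 = 29.7174

The p-value (<0.0001) is the probability, under H₀, of a t-statistic at least as extreme as |t| = 29.7174 (two-sided, df = n − 2 = 21).

Decision rule: reject H₀ if p-value < α.
p-value < 0.0001 < α = 0.10 → reject H₀.

There is sufficient evidence at the 10% significance level to conclude that a linear relationship exists between x and y.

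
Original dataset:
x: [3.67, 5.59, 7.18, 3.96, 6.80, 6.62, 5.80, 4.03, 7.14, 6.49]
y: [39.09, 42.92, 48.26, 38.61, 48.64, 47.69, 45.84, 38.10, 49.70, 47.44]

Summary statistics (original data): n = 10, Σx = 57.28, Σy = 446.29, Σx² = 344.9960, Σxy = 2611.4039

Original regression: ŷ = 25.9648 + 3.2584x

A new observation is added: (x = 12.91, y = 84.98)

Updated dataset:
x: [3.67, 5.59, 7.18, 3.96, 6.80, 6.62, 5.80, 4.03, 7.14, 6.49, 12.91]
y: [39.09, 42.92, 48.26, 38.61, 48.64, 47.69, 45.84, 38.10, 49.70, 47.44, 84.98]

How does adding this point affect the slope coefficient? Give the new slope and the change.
New slope β₁ = 4.9933 versus 3.2584 before: a change of +1.7349 (+53.2%).

The new point has HIGH LEVERAGE: x = 12.91 is far from the original mean x̄ = 57.28/10 ≈ 5.73 (original range [3.67, 7.18]).

Step 1: Update the sums with the new point (n goes from 10 to 11)
Σx  = 57.28 + 12.91 = 70.19
Σy  = 446.29 + 84.98 = 531.27
Σx² = 344.9960 + 12.91² = 344.9960 + 166.6681 = 511.6641
Σxy = 2611.4039 + 12.91×84.98 = 2611.4039 + 1097.0918 = 3708.4957

Step 2: Recompute the slope with b₁ = (nΣxy − ΣxΣy) / (nΣx² − (Σx)²)
Numerator   = 11×3708.4957 − 70.19×531.27 = 40793.4527 − 37289.8413 = 3503.6114
Denominator = 11×511.6641 − 70.19² = 5628.3051 − 4926.6361 = 701.6690
b₁(new) = 3503.6114 / 701.6690 = 4.9933

(Same formula on the original sums: (10×2611.4039 − 57.28×446.29) / (10×344.9960 − 57.28²) = 550.5478 / 168.9616 = 3.2584, matching the given fit.)

Step 3: Change in slope
Δβ₁ = 4.9933 − 3.2584 = +1.7349
Relative change = +1.7349 / 3.2584 × 100% = +53.2%
→ the slope increases when the point is added.

A high-leverage point only changes the slope if it is off the original line; here y = 84.98 is above the original trend, so the slope increases.
In practice: check such a point for data-entry or measurement error.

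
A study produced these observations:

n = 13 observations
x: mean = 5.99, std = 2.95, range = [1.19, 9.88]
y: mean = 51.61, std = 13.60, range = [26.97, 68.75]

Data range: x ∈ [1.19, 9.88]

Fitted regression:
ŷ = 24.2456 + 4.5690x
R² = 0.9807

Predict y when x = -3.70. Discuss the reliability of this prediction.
The equation gives ŷ = 7.3403; however x = -3.70 is 4.89 units below the observed range, so this extrapolated value should not be trusted.

Prediction calculation:
ŷ = 24.2456 + 4.5690 × (-3.70)
ŷ = 7.3403

Reliability:
- Data range: x ∈ [1.19, 9.88]
- Prediction point: x = -3.70 is 4.89 units below the observed range → this is EXTRAPOLATION, not interpolation

Why that matters here:
- The standard error of prediction grows with (x − x̄)², and x = -3.70 is far from x̄ = 5.99
- R² describes fit only over the sampled x values; it says nothing about behaviour beyond them

A defensible statement: 'if the linear trend continued to x = -3.70, y would be about 7.3403' — the premise is untested.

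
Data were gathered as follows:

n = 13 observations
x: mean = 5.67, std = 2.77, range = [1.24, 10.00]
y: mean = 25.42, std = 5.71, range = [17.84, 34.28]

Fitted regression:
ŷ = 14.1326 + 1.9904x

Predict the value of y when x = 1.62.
ŷ = 17.3570

To predict y for x = 1.62, substitute into the regression equation:

ŷ = 14.1326 + 1.9904 × 1.62
ŷ = 14.1326 + 3.2244
ŷ = 17.3570

This is the fitted mean response at that x — an individual observation would come with a wider prediction interval.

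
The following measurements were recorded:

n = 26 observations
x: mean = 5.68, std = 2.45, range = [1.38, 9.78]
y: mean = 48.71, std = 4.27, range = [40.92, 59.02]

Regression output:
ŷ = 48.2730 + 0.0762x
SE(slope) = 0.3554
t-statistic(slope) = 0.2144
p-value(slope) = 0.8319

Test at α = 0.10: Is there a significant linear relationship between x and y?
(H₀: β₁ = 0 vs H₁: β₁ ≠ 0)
p-value = 0.8319 ≥ α = 0.10, so we fail to reject H₀. The relationship is not significant.

Hypothesis test for the slope coefficient:

H₀: β₁ = 0 (no linear relationship)
H₁: β₁ ≠ 0 (linear relationship exists)

Test statistic: t = β̂₁ / SE(β̂₁) = 0.0762 / 0.3554 = 0.2144

With df = 24, the two-sided p-value for |t| = 0.2144 is 0.8319.

Decision rule: reject H₀ if p-value < α.
p-value = 0.8319 ≥ α = 0.10 → fail to reject H₀.

There is not sufficient evidence at the 10% significance level to conclude that a linear relationship exists between x and y.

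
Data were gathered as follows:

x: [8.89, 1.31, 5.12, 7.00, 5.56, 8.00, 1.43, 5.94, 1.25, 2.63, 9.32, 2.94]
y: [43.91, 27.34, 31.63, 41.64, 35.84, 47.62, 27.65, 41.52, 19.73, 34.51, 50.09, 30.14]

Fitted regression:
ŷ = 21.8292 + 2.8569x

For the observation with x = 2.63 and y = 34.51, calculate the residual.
Residual = 5.1672

The residual is the difference between the actual value and the predicted value:

Residual = y - ŷ

Step 1: Calculate predicted value
ŷ = 21.8292 + 2.8569 × 2.63
ŷ = 29.3428

Step 2: Calculate residual
Residual = 34.51 - 29.3428
Residual = 5.1672

Sign check: y > ŷ, so the point is above the line and the fit underestimates here.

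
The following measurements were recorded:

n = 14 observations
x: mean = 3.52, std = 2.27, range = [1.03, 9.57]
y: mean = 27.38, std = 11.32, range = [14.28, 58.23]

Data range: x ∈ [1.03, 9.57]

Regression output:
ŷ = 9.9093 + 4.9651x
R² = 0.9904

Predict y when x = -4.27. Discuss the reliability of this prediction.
ŷ = -11.2917 (extrapolation — x = -4.27 lies outside [1.03, 9.57], so reliability is low).

Prediction calculation:
ŷ = 9.9093 + 4.9651 × (-4.27)
ŷ = -11.2917

Reliability:
- Data range: x ∈ [1.03, 9.57]
- Prediction point: x = -4.27 is 5.30 units below the observed range → this is EXTRAPOLATION, not interpolation

Why that matters here:
- R² describes fit only over the sampled x values; it says nothing about behaviour beyond them
- The standard error of prediction grows with (x − x̄)², and x = -4.27 is far from x̄ = 3.52
- There are no observations near this x to validate the fitted line there

The R² = 0.9904 only validates the fit within [1.03, 9.57]; treat ŷ = -11.2917 with caution.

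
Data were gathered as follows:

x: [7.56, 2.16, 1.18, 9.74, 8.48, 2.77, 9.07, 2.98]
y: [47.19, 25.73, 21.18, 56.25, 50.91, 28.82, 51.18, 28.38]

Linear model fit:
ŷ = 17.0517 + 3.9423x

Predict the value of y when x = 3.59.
ŷ = 31.2046

Plug x = 3.59 into the fitted line:

ŷ = 17.0517 + 3.9423 × 3.59
ŷ = 17.0517 + 14.1529
ŷ = 31.2046

This is the fitted mean response at that x — an individual observation would come with a wider prediction interval.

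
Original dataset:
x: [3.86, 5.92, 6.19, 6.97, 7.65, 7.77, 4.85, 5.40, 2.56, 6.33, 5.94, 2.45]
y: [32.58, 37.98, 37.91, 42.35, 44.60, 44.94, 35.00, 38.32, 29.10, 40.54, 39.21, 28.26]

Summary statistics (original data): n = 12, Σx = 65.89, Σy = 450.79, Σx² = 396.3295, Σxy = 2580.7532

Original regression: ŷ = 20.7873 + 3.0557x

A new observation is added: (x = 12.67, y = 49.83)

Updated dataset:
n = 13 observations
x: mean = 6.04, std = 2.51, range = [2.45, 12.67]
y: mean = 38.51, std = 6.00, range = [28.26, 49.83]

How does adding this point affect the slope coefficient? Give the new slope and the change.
The slope changes from 3.0557 to 2.2751 (change of -0.7806, or -25.5%).

The new point has HIGH LEVERAGE: x = 12.67 is far from the original mean x̄ = 65.89/12 ≈ 5.49 (original range [2.45, 7.77]).

Step 1: Update the sums with the new point (n goes from 12 to 13)
Σx  = 65.89 + 12.67 = 78.56
Σy  = 450.79 + 49.83 = 500.62
Σx² = 396.3295 + 12.67² = 396.3295 + 160.5289 = 556.8584
Σxy = 2580.7532 + 12.67×49.83 = 2580.7532 + 631.3461 = 3212.0993

Step 2: Recompute the slope with b₁ = (nΣxy − ΣxΣy) / (nΣx² − (Σx)²)
Numerator   = 13×3212.0993 − 78.56×500.62 = 41757.2909 − 39328.7072 = 2428.5837
Denominator = 13×556.8584 − 78.56² = 7239.1592 − 6171.6736 = 1067.4856
b₁(new) = 2428.5837 / 1067.4856 = 2.2751

(Same formula on the original sums: (12×2580.7532 − 65.89×450.79) / (12×396.3295 − 65.89²) = 1266.4853 / 414.4619 = 3.0557, matching the given fit.)

Step 3: Change in slope
Δβ₁ = 2.2751 − 3.0557 = -0.7806
Relative change = -0.7806 / 3.0557 × 100% = -25.5%
→ the slope decreases when the point is added.

A high-leverage point only changes the slope if it is off the original line; here y = 49.83 is below the original trend, so the slope decreases.
In practice: investigate whether it comes from the same population as the rest of the sample; examine leverage (hᵢ) and Cook's distance rather than deleting it automatically.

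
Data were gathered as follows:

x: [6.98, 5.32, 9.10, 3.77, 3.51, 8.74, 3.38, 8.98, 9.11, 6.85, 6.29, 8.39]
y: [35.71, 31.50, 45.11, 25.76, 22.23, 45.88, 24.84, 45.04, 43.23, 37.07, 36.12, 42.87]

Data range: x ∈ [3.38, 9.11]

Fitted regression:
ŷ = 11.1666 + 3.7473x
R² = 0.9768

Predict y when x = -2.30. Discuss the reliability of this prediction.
The equation gives ŷ = 2.5478; however x = -2.30 is 5.68 units below the observed range, so this extrapolated value should not be trusted.

Prediction calculation:
ŷ = 11.1666 + 3.7473 × (-2.30)
ŷ = 2.5478

Reliability:
- Data range: x ∈ [3.38, 9.11]
- Prediction point: x = -2.30 is 5.68 units below the observed range → this is EXTRAPOLATION, not interpolation

Why that matters here:
- Real relationships often flatten, saturate, or turn nonlinear at extremes
- There are no observations near this x to validate the fitted line there
- The standard error of prediction grows with (x − x̄)², and x = -2.30 is far from x̄ = 6.70

A defensible statement: 'if the linear trend continued to x = -2.30, y would be about 2.5478' — the premise is untested.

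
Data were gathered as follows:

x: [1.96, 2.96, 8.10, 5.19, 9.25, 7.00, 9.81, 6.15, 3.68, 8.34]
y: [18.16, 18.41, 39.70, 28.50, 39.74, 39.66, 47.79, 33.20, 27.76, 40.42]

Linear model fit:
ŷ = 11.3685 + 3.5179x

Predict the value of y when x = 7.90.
ŷ = 39.1599

To predict y for x = 7.90, substitute into the regression equation:

ŷ = 11.3685 + 3.5179 × 7.90
ŷ = 11.3685 + 27.7914
ŷ = 39.1599

This is a point prediction; actual observations scatter around it by roughly the residual standard deviation.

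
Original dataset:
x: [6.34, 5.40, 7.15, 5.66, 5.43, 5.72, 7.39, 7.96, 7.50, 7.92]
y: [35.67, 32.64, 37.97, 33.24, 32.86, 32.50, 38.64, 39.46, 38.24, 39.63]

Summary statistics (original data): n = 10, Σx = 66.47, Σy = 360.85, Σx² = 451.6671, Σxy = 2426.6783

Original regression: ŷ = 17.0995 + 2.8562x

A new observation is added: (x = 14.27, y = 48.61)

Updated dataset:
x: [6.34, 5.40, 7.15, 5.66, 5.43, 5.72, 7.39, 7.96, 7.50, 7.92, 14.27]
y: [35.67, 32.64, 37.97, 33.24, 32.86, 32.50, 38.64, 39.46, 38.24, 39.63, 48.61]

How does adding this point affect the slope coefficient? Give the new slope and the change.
The slope changes from 2.8562 to 1.8336 (change of -1.0226, or -35.8%).

The new point has HIGH LEVERAGE: x = 14.27 is far from the original mean x̄ = 66.47/10 ≈ 6.65 (original range [5.40, 7.96]).

Step 1: Update the sums with the new point (n goes from 10 to 11)
Σx  = 66.47 + 14.27 = 80.74
Σy  = 360.85 + 48.61 = 409.46
Σx² = 451.6671 + 14.27² = 451.6671 + 203.6329 = 655.3000
Σxy = 2426.6783 + 14.27×48.61 = 2426.6783 + 693.6647 = 3120.3430

Step 2: Recompute the slope with b₁ = (nΣxy − ΣxΣy) / (nΣx² − (Σx)²)
Numerator   = 11×3120.3430 − 80.74×409.46 = 34323.7730 − 33059.8004 = 1263.9726
Denominator = 11×655.3000 − 80.74² = 7208.3000 − 6518.9476 = 689.3524
b₁(new) = 1263.9726 / 689.3524 = 1.8336

(Same formula on the original sums: (10×2426.6783 − 66.47×360.85) / (10×451.6671 − 66.47²) = 281.0835 / 98.4101 = 2.8562, matching the given fit.)

Step 3: Change in slope
Δβ₁ = 1.8336 − 2.8562 = -1.0226
Relative change = -1.0226 / 2.8562 × 100% = -35.8%
→ the slope decreases when the point is added.

Because the point sits below the extension of the original line at a high-leverage x, it tilts the fit down.
In practice: examine leverage (hᵢ) and Cook's distance rather than deleting it automatically.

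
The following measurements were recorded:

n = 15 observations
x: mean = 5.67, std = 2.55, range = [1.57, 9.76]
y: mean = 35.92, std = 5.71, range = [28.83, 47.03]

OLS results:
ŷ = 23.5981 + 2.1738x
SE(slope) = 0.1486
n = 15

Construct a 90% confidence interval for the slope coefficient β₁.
The 90% CI for β₁ is (1.9106, 2.4370)

Confidence interval for the slope:

The 90% CI for β₁ is: β̂₁ ± t*(α/2, n-2) × SE(β̂₁)

Step 1: Find critical t-value
- Confidence level = 0.9
- Degrees of freedom = n - 2 = 15 - 2 = 13
- t*(α/2, 13) = 1.7709

Step 2: Calculate margin of error
Margin = 1.7709 × 0.1486 = 0.2632

Step 3: Construct interval
CI = 2.1738 ± 0.2632
CI = (1.9106, 2.4370)

Interpretation: intervals built this way capture the true β₁ in 90% of repeated samples; here the plausible range for the per-unit effect of x on y is 1.9106 to 2.4370.
Since 0 is outside the interval, a two-sided test at α = 0.10 would reject H₀: β₁ = 0.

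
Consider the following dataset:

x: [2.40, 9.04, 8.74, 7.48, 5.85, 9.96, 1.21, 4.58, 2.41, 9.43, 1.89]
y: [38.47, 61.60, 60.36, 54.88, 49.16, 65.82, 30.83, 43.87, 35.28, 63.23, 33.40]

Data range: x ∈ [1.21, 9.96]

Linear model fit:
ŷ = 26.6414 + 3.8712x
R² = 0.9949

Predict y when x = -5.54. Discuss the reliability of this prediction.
ŷ = 5.1950 (extrapolation — x = -5.54 lies outside [1.21, 9.96], so reliability is low).

Prediction calculation:
ŷ = 26.6414 + 3.8712 × (-5.54)
ŷ = 5.1950

Reliability:
- Data range: x ∈ [1.21, 9.96]
- Prediction point: x = -5.54 is 6.75 units below the observed range → this is EXTRAPOLATION, not interpolation

Why that matters here:
- R² describes fit only over the sampled x values; it says nothing about behaviour beyond them
- The standard error of prediction grows with (x − x̄)², and x = -5.54 is far from x̄ = 5.73

A defensible statement: 'if the linear trend continued to x = -5.54, y would be about 5.1950' — the premise is untested.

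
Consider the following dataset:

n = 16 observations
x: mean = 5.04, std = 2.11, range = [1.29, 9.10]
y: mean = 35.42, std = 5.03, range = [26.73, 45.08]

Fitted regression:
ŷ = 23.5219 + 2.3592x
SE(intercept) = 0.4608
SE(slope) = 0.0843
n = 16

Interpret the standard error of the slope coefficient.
The slope 2.3592 is pinned down to within about ±0.0843 (one SE) by these data — relative uncertainty 3.6%, i.e. precise.

SE(β̂₁) = 0.0843 says: if we drew many samples of n = 16 from the same population and refit each time, the fitted slopes would scatter with a standard deviation of roughly 0.0843 around the true β₁.

Relative precision:
- SE / |β̂₁| = 0.0843 / 2.3592 = 3.6%
- Rule of thumb (under 20%: precise; 20% to under 50%: moderately precise; 50% or more: imprecise) → precise

Link to interval estimation: a confidence interval for β₁ is β̂₁ ± t* × 0.0843, so SE sets the half-width per unit of t*.

What drives SE(β̂₁): larger n (here n = 16) → smaller SE; more residual scatter → larger SE; wider spread of x values → smaller SE.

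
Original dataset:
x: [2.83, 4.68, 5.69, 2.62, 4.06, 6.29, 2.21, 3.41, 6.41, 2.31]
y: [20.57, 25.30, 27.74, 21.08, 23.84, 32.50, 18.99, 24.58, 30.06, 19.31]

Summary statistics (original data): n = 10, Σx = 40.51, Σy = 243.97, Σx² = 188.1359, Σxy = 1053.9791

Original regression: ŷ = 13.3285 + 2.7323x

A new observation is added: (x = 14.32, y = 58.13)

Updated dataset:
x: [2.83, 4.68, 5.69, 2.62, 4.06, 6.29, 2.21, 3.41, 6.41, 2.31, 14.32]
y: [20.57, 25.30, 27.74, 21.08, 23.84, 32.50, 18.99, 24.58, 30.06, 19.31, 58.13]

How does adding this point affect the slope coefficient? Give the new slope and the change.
Adding the point moves β₁ from 2.7323 to 3.1742, i.e. it increases by 0.4419 (+16.2%).

The new point has HIGH LEVERAGE: x = 14.32 is far from the original mean x̄ = 40.51/10 ≈ 4.05 (original range [2.21, 6.41]).

Step 1: Update the sums with the new point (n goes from 10 to 11)
Σx  = 40.51 + 14.32 = 54.83
Σy  = 243.97 + 58.13 = 302.10
Σx² = 188.1359 + 14.32² = 188.1359 + 205.0624 = 393.1983
Σxy = 1053.9791 + 14.32×58.13 = 1053.9791 + 832.4216 = 1886.4007

Step 2: Recompute the slope with b₁ = (nΣxy − ΣxΣy) / (nΣx² − (Σx)²)
Numerator   = 11×1886.4007 − 54.83×302.10 = 20750.4077 − 16564.1430 = 4186.2647
Denominator = 11×393.1983 − 54.83² = 4325.1813 − 3006.3289 = 1318.8524
b₁(new) = 4186.2647 / 1318.8524 = 3.1742

(Same formula on the original sums: (10×1053.9791 − 40.51×243.97) / (10×188.1359 − 40.51²) = 656.5663 / 240.2989 = 2.7323, matching the given fit.)

Step 3: Change in slope
Δβ₁ = 3.1742 − 2.7323 = +0.4419
Relative change = +0.4419 / 2.7323 × 100% = +16.2%
→ the slope increases when the point is added.

A high-leverage point only changes the slope if it is off the original line; here y = 58.13 is above the original trend, so the slope increases.
In practice: examine leverage (hᵢ) and Cook's distance rather than deleting it automatically.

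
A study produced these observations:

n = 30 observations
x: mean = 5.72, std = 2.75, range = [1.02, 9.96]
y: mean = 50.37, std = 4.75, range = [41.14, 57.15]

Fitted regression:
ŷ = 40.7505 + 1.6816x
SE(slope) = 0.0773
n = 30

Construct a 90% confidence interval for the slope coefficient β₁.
The 90% CI for β₁ is (1.5501, 1.8131)

Confidence interval for the slope:

The 90% CI for β₁ is: β̂₁ ± t*(α/2, n-2) × SE(β̂₁)

Step 1: Find critical t-value
- Confidence level = 0.9
- Degrees of freedom = n - 2 = 30 - 2 = 28
- t*(α/2, 28) = 1.7011

Step 2: Calculate margin of error
Margin = 1.7011 × 0.0773 = 0.1315

Step 3: Construct interval
CI = 1.6816 ± 0.1315
CI = (1.5501, 1.8131)

Interpretation: intervals built this way capture the true β₁ in 90% of repeated samples; here the plausible range for the per-unit effect of x on y is 1.5501 to 1.8131.
The interval does not include 0, suggesting a significant linear relationship.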